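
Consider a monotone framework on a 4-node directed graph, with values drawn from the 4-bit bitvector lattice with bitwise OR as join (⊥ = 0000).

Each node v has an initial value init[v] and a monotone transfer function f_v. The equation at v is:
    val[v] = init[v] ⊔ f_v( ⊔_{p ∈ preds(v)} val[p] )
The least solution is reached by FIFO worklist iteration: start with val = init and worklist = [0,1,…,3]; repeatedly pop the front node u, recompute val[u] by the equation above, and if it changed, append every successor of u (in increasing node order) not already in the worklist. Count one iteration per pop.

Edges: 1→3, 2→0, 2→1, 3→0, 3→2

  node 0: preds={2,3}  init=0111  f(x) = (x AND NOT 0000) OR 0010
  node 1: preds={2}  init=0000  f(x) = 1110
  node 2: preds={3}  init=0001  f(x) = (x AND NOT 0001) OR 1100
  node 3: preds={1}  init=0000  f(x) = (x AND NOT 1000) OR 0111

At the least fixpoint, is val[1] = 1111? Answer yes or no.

Iteration log — 9 steps:
  step 1. node 0  ⊔preds=0001  new=0111  stable
  step 2. node 1  ⊔preds=0001  new=1110  old=0000  +wl: 
  step 3. node 2  ⊔preds=0000  new=1101  old=0001  +wl: 0,1
  step 4. node 3  ⊔preds=1110  new=0111  old=0000  +wl: 2
  step 5. node 0  ⊔preds=1111  new=1111  old=0111  +wl: 
  step 6. node 1  ⊔preds=1101  new=1110  stable
  step 7. node 2  ⊔preds=0111  new=1111  old=1101  +wl: 0,1
  step 8. node 0  ⊔preds=1111  new=1111  stable
  step 9. node 1  ⊔preds=1111  new=1110  stable

Least fixpoint reached:
  node 0: 1111
  node 1: 1110
  node 2: 1111
  node 3: 0111

no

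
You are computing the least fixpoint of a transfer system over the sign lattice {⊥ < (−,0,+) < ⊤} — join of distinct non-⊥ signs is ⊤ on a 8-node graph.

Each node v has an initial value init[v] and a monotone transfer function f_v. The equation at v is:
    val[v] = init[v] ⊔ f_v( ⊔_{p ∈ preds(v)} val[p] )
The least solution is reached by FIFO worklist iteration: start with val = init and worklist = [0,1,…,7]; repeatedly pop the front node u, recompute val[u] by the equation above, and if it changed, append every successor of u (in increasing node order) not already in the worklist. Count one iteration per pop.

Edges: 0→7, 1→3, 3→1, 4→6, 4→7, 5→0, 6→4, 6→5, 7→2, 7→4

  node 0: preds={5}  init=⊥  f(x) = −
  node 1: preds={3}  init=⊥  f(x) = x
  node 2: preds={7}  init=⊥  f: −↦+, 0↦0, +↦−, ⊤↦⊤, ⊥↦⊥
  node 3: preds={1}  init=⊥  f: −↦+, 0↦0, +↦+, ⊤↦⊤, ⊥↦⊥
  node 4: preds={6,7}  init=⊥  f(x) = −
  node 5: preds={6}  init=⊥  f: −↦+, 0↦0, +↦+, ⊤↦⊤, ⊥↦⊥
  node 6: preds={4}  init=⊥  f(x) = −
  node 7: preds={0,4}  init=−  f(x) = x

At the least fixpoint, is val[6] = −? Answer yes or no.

Worklist (11 pops):
  #1 pop 0: in=⊥ → − (was ⊥); enqueue []
  #2 pop 1: in=⊥ → ⊥ (no change)
  #3 pop 2: in=− → + (was ⊥); enqueue []
  #4 pop 3: in=⊥ → ⊥ (no change)
  #5 pop 4: in=− → − (was ⊥); enqueue []
  #6 pop 5: in=⊥ → ⊥ (no change)
  #7 pop 6: in=− → − (was ⊥); enqueue [4,5]
  #8 pop 7: in=− → − (no change)
  #9 pop 4: in=− → − (no change)
  #10 pop 5: in=− → + (was ⊥); enqueue [0]
  #11 pop 0: in=+ → − (no change)

Fixpoint:
  val[0] = −
  val[1] = ⊥
  val[2] = +
  val[3] = ⊥
  val[4] = −
  val[5] = +
  val[6] = −
  val[7] = −

yes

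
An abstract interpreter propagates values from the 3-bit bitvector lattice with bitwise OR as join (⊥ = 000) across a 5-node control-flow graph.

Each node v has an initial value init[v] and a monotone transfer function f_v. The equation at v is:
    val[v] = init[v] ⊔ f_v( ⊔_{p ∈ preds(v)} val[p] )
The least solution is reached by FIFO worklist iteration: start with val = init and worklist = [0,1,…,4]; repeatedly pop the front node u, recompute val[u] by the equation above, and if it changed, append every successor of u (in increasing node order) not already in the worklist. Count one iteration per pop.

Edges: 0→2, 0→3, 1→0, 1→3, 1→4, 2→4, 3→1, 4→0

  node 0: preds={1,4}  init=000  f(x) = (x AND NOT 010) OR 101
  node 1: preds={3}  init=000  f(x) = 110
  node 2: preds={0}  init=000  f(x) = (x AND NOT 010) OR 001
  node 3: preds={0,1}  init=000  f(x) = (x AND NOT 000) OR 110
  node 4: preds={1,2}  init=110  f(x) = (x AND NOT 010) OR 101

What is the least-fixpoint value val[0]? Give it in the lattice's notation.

Worklist (7 pops):
  #1 pop 0: in=110 → 101 (was 000); enqueue []
  #2 pop 1: in=000 → 110 (was 000); enqueue [0]
  #3 pop 2: in=101 → 101 (was 000); enqueue []
  #4 pop 3: in=111 → 111 (was 000); enqueue [1]
  #5 pop 4: in=111 → 111 (was 110); enqueue []
  #6 pop 0: in=111 → 101 (no change)
  #7 pop 1: in=111 → 110 (no change)

Fixpoint:
  val[0] = 101
  val[1] = 110
  val[2] = 101
  val[3] = 111
  val[4] = 111

101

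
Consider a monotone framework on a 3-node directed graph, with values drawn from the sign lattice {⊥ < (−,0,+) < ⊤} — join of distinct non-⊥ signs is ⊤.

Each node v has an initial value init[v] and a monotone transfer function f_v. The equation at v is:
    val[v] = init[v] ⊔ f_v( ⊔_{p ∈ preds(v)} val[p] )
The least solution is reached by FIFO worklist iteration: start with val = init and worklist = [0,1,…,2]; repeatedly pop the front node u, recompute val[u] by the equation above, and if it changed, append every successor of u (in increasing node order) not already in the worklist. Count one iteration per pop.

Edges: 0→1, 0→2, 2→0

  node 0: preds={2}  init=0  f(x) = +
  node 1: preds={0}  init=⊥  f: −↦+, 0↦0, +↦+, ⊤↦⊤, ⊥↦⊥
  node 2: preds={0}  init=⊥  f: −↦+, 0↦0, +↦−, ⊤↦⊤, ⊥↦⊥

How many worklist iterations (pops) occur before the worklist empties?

4

Trace (4 dequeues):
  [1] u=0 | in ⊥ | out ⊤ | prev 0 | push {}
  [2] u=1 | in ⊤ | out ⊤ | prev ⊥ | push {}
  [3] u=2 | in ⊤ | out ⊤ | prev ⊥ | push {0}
  [4] u=0 | in ⊤ | out ⊤ | ==

Converged values:
  [0] ⊤
  [1] ⊤
  [2] ⊤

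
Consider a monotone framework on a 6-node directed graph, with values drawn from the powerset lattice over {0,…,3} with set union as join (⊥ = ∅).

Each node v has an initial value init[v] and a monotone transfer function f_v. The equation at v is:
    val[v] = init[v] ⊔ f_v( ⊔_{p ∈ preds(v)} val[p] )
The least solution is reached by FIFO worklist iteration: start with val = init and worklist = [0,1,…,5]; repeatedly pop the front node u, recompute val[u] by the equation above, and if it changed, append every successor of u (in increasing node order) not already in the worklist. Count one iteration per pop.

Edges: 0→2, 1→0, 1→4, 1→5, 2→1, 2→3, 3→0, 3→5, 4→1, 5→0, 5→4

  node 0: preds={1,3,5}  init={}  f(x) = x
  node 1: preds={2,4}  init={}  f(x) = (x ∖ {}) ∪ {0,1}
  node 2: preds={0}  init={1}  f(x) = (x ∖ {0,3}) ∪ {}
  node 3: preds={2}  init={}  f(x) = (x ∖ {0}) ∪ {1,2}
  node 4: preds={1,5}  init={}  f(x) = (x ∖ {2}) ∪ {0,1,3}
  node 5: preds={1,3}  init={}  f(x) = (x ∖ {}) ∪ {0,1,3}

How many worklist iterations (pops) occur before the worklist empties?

Worklist (17 pops):
  #1 pop 0: in={} → {} (no change)
  #2 pop 1: in={1} → {0,1} (was {}); enqueue [0]
  #3 pop 2: in={} → {1} (no change)
  #4 pop 3: in={1} → {1,2} (was {}); enqueue []
  #5 pop 4: in={0,1} → {0,1,3} (was {}); enqueue [1]
  #6 pop 5: in={0,1,2} → {0,1,2,3} (was {}); enqueue [4]
  #7 pop 0: in={0,1,2,3} → {0,1,2,3} (was {}); enqueue [2]
  #8 pop 1: in={0,1,3} → {0,1,3} (was {0,1}); enqueue [0,5]
  #9 pop 4: in={0,1,2,3} → {0,1,3} (no change)
  #10 pop 2: in={0,1,2,3} → {1,2} (was {1}); enqueue [1,3]
  #11 pop 0: in={0,1,2,3} → {0,1,2,3} (no change)
  #12 pop 5: in={0,1,2,3} → {0,1,2,3} (no change)
  #13 pop 1: in={0,1,2,3} → {0,1,2,3} (was {0,1,3}); enqueue [0,4,5]
  #14 pop 3: in={1,2} → {1,2} (no change)
  #15 pop 0: in={0,1,2,3} → {0,1,2,3} (no change)
  #16 pop 4: in={0,1,2,3} → {0,1,3} (no change)
  #17 pop 5: in={0,1,2,3} → {0,1,2,3} (no change)

Fixpoint:
  val[0] = {0,1,2,3}
  val[1] = {0,1,2,3}
  val[2] = {1,2}
  val[3] = {1,2}
  val[4] = {0,1,3}
  val[5] = {0,1,2,3}

17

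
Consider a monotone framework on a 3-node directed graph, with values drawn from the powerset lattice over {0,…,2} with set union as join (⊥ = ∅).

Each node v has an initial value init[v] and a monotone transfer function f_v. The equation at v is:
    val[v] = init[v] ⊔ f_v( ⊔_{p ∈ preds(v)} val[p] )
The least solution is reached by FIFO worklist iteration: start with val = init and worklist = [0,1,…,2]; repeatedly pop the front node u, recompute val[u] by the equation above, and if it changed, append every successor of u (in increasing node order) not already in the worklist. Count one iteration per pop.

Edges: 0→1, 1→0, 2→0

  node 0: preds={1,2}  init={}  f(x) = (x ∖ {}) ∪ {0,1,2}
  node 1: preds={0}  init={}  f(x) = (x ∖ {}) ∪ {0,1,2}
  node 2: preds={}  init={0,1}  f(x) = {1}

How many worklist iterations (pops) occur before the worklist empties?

4

Iteration log — 4 steps:
  step 1. node 0  ⊔preds={0,1}  new={0,1,2}  old={}  +wl: 
  step 2. node 1  ⊔preds={0,1,2}  new={0,1,2}  old={}  +wl: 0
  step 3. node 2  ⊔preds={}  new={0,1}  stable
  step 4. node 0  ⊔preds={0,1,2}  new={0,1,2}  stable

Least fixpoint reached:
  node 0: {0,1,2}
  node 1: {0,1,2}
  node 2: {0,1}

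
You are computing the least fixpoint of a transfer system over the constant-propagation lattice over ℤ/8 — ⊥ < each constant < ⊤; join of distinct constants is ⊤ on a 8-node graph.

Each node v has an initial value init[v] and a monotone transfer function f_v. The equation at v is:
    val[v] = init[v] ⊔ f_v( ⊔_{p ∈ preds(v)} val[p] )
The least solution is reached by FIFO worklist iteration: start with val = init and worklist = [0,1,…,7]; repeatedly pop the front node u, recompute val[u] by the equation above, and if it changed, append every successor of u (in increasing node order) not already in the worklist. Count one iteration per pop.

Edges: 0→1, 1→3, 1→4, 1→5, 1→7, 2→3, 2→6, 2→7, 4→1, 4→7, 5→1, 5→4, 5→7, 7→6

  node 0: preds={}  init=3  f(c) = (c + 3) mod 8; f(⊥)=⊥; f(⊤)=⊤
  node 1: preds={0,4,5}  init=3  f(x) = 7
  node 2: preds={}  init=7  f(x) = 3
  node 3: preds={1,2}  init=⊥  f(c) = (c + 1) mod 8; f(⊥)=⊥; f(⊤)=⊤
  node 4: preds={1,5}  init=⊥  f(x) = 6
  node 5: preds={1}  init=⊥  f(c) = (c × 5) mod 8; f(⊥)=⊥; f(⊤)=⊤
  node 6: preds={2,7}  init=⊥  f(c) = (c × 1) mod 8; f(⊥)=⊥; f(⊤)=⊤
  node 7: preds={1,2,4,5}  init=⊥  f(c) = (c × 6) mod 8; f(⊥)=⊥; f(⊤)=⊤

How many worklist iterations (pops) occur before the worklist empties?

11

Iteration log — 11 steps:
  step 1. node 0  ⊔preds=⊥  new=3  stable
  step 2. node 1  ⊔preds=3  new=⊤  old=3  +wl: 
  step 3. node 2  ⊔preds=⊥  new=⊤  old=7  +wl: 
  step 4. node 3  ⊔preds=⊤  new=⊤  old=⊥  +wl: 
  step 5. node 4  ⊔preds=⊤  new=6  old=⊥  +wl: 1
  step 6. node 5  ⊔preds=⊤  new=⊤  old=⊥  +wl: 4
  step 7. node 6  ⊔preds=⊤  new=⊤  old=⊥  +wl: 
  step 8. node 7  ⊔preds=⊤  new=⊤  old=⊥  +wl: 6
  step 9. node 1  ⊔preds=⊤  new=⊤  stable
  step 10. node 4  ⊔preds=⊤  new=6  stable
  step 11. node 6  ⊔preds=⊤  new=⊤  stable

Least fixpoint reached:
  node 0: 3
  node 1: ⊤
  node 2: ⊤
  node 3: ⊤
  node 4: 6
  node 5: ⊤
  node 6: ⊤
  node 7: ⊤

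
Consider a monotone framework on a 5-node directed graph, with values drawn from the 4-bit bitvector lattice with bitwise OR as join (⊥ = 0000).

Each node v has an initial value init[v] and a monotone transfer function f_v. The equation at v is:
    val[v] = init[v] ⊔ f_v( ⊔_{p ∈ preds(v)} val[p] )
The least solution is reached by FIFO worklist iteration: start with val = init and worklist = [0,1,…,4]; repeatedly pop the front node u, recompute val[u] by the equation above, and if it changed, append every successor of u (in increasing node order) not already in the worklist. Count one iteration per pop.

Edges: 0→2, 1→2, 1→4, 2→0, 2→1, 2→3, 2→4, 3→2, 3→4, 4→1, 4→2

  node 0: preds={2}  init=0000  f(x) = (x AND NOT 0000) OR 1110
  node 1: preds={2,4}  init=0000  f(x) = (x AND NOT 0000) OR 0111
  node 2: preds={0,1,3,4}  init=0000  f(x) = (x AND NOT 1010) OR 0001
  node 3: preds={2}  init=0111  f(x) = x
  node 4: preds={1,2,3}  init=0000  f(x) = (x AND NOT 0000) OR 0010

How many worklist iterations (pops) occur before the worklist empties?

8

Iteration log — 8 steps:
  step 1. node 0  ⊔preds=0000  new=1110  old=0000  +wl: 
  step 2. node 1  ⊔preds=0000  new=0111  old=0000  +wl: 
  step 3. node 2  ⊔preds=1111  new=0101  old=0000  +wl: 0,1
  step 4. node 3  ⊔preds=0101  new=0111  stable
  step 5. node 4  ⊔preds=0111  new=0111  old=0000  +wl: 2
  step 6. node 0  ⊔preds=0101  new=1111  old=1110  +wl: 
  step 7. node 1  ⊔preds=0111  new=0111  stable
  step 8. node 2  ⊔preds=1111  new=0101  stable

Least fixpoint reached:
  node 0: 1111
  node 1: 0111
  node 2: 0101
  node 3: 0111
  node 4: 0111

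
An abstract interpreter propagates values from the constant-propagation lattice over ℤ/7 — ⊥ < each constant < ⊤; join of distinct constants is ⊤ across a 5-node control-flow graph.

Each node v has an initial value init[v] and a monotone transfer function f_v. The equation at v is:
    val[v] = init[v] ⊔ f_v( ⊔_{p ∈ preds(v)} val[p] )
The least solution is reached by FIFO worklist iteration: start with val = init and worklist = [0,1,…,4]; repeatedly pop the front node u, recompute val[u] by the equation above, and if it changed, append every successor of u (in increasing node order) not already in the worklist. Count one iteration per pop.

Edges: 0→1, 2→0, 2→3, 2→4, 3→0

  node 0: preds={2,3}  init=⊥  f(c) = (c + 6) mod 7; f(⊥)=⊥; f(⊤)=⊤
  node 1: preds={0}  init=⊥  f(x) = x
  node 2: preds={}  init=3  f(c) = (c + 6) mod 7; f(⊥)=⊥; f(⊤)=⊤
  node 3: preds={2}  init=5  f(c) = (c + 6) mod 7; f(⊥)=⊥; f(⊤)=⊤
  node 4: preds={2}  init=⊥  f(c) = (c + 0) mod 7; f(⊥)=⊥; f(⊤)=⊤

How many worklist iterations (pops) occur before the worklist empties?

6

Worklist (6 pops):
  #1 pop 0: in=⊤ → ⊤ (was ⊥); enqueue []
  #2 pop 1: in=⊤ → ⊤ (was ⊥); enqueue []
  #3 pop 2: in=⊥ → 3 (no change)
  #4 pop 3: in=3 → ⊤ (was 5); enqueue [0]
  #5 pop 4: in=3 → 3 (was ⊥); enqueue []
  #6 pop 0: in=⊤ → ⊤ (no change)

Fixpoint:
  val[0] = ⊤
  val[1] = ⊤
  val[2] = 3
  val[3] = ⊤
  val[4] = 3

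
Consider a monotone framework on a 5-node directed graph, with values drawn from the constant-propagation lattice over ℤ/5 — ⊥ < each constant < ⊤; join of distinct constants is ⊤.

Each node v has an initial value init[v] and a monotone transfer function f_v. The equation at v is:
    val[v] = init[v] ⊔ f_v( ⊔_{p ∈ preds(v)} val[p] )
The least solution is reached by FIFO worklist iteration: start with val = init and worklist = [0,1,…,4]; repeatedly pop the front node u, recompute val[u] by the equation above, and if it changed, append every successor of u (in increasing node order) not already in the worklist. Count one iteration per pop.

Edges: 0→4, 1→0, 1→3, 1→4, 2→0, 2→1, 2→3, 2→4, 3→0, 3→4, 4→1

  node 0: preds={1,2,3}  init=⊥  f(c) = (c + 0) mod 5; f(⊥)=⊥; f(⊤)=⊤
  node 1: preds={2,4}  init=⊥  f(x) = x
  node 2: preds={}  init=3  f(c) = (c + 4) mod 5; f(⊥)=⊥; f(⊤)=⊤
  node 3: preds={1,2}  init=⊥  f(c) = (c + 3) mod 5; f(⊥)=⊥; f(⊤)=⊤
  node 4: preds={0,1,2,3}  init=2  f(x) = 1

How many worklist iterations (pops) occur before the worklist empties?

Iteration log — 8 steps:
  step 1. node 0  ⊔preds=3  new=3  old=⊥  +wl: 
  step 2. node 1  ⊔preds=⊤  new=⊤  old=⊥  +wl: 0
  step 3. node 2  ⊔preds=⊥  new=3  stable
  step 4. node 3  ⊔preds=⊤  new=⊤  old=⊥  +wl: 
  step 5. node 4  ⊔preds=⊤  new=⊤  old=2  +wl: 1
  step 6. node 0  ⊔preds=⊤  new=⊤  old=3  +wl: 4
  step 7. node 1  ⊔preds=⊤  new=⊤  stable
  step 8. node 4  ⊔preds=⊤  new=⊤  stable

Least fixpoint reached:
  node 0: ⊤
  node 1: ⊤
  node 2: 3
  node 3: ⊤
  node 4: ⊤

8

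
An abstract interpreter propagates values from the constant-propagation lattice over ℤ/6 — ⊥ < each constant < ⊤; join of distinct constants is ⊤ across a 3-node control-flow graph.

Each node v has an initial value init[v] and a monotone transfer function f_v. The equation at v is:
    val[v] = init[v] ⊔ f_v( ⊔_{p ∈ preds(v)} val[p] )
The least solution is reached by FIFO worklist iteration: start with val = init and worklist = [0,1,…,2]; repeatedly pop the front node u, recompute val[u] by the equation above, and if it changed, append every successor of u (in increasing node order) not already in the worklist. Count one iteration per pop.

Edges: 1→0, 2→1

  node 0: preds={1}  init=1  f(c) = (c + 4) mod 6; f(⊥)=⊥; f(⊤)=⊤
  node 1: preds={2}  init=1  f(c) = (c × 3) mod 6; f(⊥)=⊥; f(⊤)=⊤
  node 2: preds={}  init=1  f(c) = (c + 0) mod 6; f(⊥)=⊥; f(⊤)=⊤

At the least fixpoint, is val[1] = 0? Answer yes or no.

Trace (4 dequeues):
  [1] u=0 | in 1 | out ⊤ | prev 1 | push {}
  [2] u=1 | in 1 | out ⊤ | prev 1 | push {0}
  [3] u=2 | in ⊥ | out 1 | ==
  [4] u=0 | in ⊤ | out ⊤ | ==

Converged values:
  [0] ⊤
  [1] ⊤
  [2] 1

no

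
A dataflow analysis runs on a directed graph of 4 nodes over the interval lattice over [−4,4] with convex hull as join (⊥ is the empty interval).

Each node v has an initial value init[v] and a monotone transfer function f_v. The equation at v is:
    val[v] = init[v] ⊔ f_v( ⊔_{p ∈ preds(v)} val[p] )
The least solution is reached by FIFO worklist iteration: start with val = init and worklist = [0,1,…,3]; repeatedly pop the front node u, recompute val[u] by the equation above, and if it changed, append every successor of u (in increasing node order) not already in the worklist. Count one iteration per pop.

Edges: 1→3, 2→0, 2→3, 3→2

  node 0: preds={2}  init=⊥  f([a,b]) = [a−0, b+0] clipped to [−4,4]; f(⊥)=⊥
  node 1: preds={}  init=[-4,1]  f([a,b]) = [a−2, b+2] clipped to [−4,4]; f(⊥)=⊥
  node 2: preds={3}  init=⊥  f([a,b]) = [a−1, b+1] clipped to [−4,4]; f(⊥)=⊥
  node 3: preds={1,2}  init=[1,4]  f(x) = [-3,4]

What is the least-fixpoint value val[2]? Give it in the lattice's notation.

Trace (8 dequeues):
  [1] u=0 | in ⊥ | out ⊥ | ==
  [2] u=1 | in ⊥ | out [-4,1] | ==
  [3] u=2 | in [1,4] | out [0,4] | prev ⊥ | push {0}
  [4] u=3 | in [-4,4] | out [-3,4] | prev [1,4] | push {2}
  [5] u=0 | in [0,4] | out [0,4] | prev ⊥ | push {}
  [6] u=2 | in [-3,4] | out [-4,4] | prev [0,4] | push {0,3}
  [7] u=0 | in [-4,4] | out [-4,4] | prev [0,4] | push {}
  [8] u=3 | in [-4,4] | out [-3,4] | ==

Converged values:
  [0] [-4,4]
  [1] [-4,1]
  [2] [-4,4]
  [3] [-3,4]

[-4,4]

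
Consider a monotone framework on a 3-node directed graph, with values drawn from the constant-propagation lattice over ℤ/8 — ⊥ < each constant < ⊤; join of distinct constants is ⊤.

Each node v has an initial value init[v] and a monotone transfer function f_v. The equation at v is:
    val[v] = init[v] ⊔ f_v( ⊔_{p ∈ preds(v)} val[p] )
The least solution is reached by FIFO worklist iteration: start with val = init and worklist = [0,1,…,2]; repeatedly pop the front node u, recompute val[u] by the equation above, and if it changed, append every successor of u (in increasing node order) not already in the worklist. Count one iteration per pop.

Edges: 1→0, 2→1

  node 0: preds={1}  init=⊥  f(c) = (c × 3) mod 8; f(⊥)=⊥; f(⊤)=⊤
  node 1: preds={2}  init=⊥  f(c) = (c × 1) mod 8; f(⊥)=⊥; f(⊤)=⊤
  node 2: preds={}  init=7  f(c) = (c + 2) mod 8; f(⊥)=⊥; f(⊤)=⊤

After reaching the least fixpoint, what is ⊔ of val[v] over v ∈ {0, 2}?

⊤

Worklist (4 pops):
  #1 pop 0: in=⊥ → ⊥ (no change)
  #2 pop 1: in=7 → 7 (was ⊥); enqueue [0]
  #3 pop 2: in=⊥ → 7 (no change)
  #4 pop 0: in=7 → 5 (was ⊥); enqueue []

Fixpoint:
  val[0] = 5
  val[1] = 7
  val[2] = 7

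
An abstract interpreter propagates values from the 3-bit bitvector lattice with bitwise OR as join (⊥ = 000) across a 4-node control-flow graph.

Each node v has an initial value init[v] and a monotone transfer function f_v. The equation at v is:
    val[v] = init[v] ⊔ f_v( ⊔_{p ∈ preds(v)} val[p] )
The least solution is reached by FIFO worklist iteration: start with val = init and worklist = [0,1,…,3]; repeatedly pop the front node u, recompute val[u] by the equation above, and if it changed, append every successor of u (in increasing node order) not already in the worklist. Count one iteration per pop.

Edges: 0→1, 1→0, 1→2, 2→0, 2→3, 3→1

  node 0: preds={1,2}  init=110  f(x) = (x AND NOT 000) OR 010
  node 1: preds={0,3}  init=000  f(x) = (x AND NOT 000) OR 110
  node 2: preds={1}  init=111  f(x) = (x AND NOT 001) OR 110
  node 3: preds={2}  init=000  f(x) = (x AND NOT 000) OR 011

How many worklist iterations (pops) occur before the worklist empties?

6

Iteration log — 6 steps:
  step 1. node 0  ⊔preds=111  new=111  old=110  +wl: 
  step 2. node 1  ⊔preds=111  new=111  old=000  +wl: 0
  step 3. node 2  ⊔preds=111  new=111  stable
  step 4. node 3  ⊔preds=111  new=111  old=000  +wl: 1
  step 5. node 0  ⊔preds=111  new=111  stable
  step 6. node 1  ⊔preds=111  new=111  stable

Least fixpoint reached:
  node 0: 111
  node 1: 111
  node 2: 111
  node 3: 111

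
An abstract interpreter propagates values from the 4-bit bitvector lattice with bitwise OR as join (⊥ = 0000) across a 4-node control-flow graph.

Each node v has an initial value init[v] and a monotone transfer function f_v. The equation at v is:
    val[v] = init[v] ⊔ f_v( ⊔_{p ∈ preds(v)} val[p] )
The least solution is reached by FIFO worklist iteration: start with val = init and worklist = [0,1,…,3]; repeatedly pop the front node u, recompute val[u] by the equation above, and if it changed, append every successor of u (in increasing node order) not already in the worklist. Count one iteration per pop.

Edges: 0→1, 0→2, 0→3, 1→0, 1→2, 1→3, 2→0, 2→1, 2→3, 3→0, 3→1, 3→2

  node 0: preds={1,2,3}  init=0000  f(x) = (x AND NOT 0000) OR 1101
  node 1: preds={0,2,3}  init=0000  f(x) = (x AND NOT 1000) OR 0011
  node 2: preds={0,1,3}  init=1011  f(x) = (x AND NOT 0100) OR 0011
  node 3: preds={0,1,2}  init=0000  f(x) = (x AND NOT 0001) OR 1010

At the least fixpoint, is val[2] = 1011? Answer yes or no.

Iteration log — 7 steps:
  step 1. node 0  ⊔preds=1011  new=1111  old=0000  +wl: 
  step 2. node 1  ⊔preds=1111  new=0111  old=0000  +wl: 0
  step 3. node 2  ⊔preds=1111  new=1011  stable
  step 4. node 3  ⊔preds=1111  new=1110  old=0000  +wl: 1,2
  step 5. node 0  ⊔preds=1111  new=1111  stable
  step 6. node 1  ⊔preds=1111  new=0111  stable
  step 7. node 2  ⊔preds=1111  new=1011  stable

Least fixpoint reached:
  node 0: 1111
  node 1: 0111
  node 2: 1011
  node 3: 1110

yes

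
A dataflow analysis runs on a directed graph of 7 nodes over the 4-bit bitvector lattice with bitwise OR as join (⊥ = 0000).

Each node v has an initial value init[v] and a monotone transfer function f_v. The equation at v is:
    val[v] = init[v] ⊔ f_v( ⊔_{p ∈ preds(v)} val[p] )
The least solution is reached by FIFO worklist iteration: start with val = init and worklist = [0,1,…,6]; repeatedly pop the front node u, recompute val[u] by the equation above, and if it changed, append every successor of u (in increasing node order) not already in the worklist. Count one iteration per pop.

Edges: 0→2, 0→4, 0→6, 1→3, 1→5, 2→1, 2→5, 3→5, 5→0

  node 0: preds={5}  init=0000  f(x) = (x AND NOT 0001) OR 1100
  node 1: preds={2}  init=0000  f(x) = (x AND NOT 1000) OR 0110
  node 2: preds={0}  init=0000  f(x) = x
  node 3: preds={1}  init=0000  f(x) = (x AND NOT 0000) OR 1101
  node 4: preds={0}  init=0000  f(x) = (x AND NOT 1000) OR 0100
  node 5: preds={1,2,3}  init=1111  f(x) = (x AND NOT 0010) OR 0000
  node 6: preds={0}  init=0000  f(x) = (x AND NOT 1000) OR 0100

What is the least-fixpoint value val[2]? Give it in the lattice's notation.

1110

Worklist (8 pops):
  #1 pop 0: in=1111 → 1110 (was 0000); enqueue []
  #2 pop 1: in=0000 → 0110 (was 0000); enqueue []
  #3 pop 2: in=1110 → 1110 (was 0000); enqueue [1]
  #4 pop 3: in=0110 → 1111 (was 0000); enqueue []
  #5 pop 4: in=1110 → 0110 (was 0000); enqueue []
  #6 pop 5: in=1111 → 1111 (no change)
  #7 pop 6: in=1110 → 0110 (was 0000); enqueue []
  #8 pop 1: in=1110 → 0110 (no change)

Fixpoint:
  val[0] = 1110
  val[1] = 0110
  val[2] = 1110
  val[3] = 1111
  val[4] = 0110
  val[5] = 1111
  val[6] = 0110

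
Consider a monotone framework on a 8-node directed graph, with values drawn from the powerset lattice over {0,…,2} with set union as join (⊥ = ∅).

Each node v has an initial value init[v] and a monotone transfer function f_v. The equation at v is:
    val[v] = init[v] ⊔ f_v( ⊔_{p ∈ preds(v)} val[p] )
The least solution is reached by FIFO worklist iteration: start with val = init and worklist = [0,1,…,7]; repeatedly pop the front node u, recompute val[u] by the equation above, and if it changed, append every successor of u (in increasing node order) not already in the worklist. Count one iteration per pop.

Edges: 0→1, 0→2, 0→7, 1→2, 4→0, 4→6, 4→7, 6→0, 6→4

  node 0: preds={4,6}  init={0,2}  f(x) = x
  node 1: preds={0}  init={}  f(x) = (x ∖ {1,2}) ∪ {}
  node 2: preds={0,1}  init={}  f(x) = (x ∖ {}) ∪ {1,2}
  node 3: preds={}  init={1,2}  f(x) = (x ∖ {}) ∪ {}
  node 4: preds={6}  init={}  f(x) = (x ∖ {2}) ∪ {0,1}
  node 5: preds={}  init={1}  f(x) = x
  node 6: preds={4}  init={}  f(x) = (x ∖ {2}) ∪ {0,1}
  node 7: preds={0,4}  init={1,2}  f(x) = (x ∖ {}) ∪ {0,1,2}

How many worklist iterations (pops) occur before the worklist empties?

Iteration log — 13 steps:
  step 1. node 0  ⊔preds={}  new={0,2}  stable
  step 2. node 1  ⊔preds={0,2}  new={0}  old={}  +wl: 
  step 3. node 2  ⊔preds={0,2}  new={0,1,2}  old={}  +wl: 
  step 4. node 3  ⊔preds={}  new={1,2}  stable
  step 5. node 4  ⊔preds={}  new={0,1}  old={}  +wl: 0
  step 6. node 5  ⊔preds={}  new={1}  stable
  step 7. node 6  ⊔preds={0,1}  new={0,1}  old={}  +wl: 4
  step 8. node 7  ⊔preds={0,1,2}  new={0,1,2}  old={1,2}  +wl: 
  step 9. node 0  ⊔preds={0,1}  new={0,1,2}  old={0,2}  +wl: 1,2,7
  step 10. node 4  ⊔preds={0,1}  new={0,1}  stable
  step 11. node 1  ⊔preds={0,1,2}  new={0}  stable
  step 12. node 2  ⊔preds={0,1,2}  new={0,1,2}  stable
  step 13. node 7  ⊔preds={0,1,2}  new={0,1,2}  stable

Least fixpoint reached:
  node 0: {0,1,2}
  node 1: {0}
  node 2: {0,1,2}
  node 3: {1,2}
  node 4: {0,1}
  node 5: {1}
  node 6: {0,1}
  node 7: {0,1,2}

13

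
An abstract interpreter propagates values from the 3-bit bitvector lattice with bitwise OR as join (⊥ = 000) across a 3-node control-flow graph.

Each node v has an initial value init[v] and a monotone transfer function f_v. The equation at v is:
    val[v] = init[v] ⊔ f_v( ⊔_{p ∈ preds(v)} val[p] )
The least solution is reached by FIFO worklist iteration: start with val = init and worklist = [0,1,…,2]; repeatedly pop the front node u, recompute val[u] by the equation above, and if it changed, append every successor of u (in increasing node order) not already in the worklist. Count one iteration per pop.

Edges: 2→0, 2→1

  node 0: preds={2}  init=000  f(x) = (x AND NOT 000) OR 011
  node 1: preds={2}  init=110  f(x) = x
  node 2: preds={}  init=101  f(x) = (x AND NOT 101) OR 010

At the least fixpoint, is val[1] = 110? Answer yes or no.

Worklist (5 pops):
  #1 pop 0: in=101 → 111 (was 000); enqueue []
  #2 pop 1: in=101 → 111 (was 110); enqueue []
  #3 pop 2: in=000 → 111 (was 101); enqueue [0,1]
  #4 pop 0: in=111 → 111 (no change)
  #5 pop 1: in=111 → 111 (no change)

Fixpoint:
  val[0] = 111
  val[1] = 111
  val[2] = 111

no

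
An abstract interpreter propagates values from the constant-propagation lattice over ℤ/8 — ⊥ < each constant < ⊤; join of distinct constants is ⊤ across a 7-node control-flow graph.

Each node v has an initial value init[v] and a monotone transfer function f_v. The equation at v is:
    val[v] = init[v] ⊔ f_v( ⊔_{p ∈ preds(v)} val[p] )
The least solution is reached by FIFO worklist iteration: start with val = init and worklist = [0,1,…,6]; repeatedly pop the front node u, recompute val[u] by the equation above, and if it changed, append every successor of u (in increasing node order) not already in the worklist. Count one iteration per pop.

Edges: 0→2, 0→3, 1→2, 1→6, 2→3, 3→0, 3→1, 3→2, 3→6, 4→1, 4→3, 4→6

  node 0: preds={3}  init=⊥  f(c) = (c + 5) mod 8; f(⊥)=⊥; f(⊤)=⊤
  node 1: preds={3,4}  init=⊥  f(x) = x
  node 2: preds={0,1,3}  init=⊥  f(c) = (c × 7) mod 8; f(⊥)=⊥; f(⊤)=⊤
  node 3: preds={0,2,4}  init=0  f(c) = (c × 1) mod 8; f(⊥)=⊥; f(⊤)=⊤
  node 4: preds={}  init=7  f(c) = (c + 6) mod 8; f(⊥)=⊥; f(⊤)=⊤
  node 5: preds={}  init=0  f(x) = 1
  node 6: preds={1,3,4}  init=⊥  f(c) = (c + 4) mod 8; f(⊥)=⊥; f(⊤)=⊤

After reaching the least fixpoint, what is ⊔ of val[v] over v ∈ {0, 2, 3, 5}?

⊤

Trace (11 dequeues):
  [1] u=0 | in 0 | out 5 | prev ⊥ | push {}
  [2] u=1 | in ⊤ | out ⊤ | prev ⊥ | push {}
  [3] u=2 | in ⊤ | out ⊤ | prev ⊥ | push {}
  [4] u=3 | in ⊤ | out ⊤ | prev 0 | push {0,1,2}
  [5] u=4 | in ⊥ | out 7 | ==
  [6] u=5 | in ⊥ | out ⊤ | prev 0 | push {}
  [7] u=6 | in ⊤ | out ⊤ | prev ⊥ | push {}
  [8] u=0 | in ⊤ | out ⊤ | prev 5 | push {3}
  [9] u=1 | in ⊤ | out ⊤ | ==
  [10] u=2 | in ⊤ | out ⊤ | ==
  [11] u=3 | in ⊤ | out ⊤ | ==

Converged values:
  [0] ⊤
  [1] ⊤
  [2] ⊤
  [3] ⊤
  [4] 7
  [5] ⊤
  [6] ⊤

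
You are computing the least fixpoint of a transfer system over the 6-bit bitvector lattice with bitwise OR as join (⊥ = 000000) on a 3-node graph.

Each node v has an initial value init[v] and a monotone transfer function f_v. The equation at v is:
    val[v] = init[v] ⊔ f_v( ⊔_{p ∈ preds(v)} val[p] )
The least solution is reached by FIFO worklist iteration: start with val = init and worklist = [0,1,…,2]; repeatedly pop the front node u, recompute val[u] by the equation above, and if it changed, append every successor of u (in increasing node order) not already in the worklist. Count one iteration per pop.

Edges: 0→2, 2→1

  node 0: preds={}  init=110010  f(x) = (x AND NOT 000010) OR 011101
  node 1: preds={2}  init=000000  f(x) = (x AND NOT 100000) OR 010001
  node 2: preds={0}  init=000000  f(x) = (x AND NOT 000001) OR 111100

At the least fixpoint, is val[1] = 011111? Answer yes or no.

yes

Trace (4 dequeues):
  [1] u=0 | in 000000 | out 111111 | prev 110010 | push {}
  [2] u=1 | in 000000 | out 010001 | prev 000000 | push {}
  [3] u=2 | in 111111 | out 111110 | prev 000000 | push {1}
  [4] u=1 | in 111110 | out 011111 | prev 010001 | push {}

Converged values:
  [0] 111111
  [1] 011111
  [2] 111110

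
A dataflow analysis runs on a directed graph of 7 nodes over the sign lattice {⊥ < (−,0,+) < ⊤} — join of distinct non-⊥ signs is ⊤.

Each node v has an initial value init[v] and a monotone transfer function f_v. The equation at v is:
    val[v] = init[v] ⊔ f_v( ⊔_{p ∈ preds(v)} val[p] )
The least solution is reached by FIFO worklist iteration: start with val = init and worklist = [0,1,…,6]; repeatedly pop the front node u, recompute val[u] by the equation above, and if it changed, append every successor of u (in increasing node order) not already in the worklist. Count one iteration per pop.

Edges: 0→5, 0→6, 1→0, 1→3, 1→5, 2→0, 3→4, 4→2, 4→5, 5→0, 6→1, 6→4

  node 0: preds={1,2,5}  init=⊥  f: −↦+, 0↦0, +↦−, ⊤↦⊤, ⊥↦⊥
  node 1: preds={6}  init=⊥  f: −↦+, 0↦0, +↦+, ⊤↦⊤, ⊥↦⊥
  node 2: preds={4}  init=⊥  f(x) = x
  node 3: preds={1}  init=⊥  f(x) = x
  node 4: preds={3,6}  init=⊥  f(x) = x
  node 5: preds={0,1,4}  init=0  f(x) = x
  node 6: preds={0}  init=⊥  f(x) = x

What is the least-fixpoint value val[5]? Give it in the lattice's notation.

Trace (15 dequeues):
  [1] u=0 | in 0 | out 0 | prev ⊥ | push {}
  [2] u=1 | in ⊥ | out ⊥ | ==
  [3] u=2 | in ⊥ | out ⊥ | ==
  [4] u=3 | in ⊥ | out ⊥ | ==
  [5] u=4 | in ⊥ | out ⊥ | ==
  [6] u=5 | in 0 | out 0 | ==
  [7] u=6 | in 0 | out 0 | prev ⊥ | push {1,4}
  [8] u=1 | in 0 | out 0 | prev ⊥ | push {0,3,5}
  [9] u=4 | in 0 | out 0 | prev ⊥ | push {2}
  [10] u=0 | in 0 | out 0 | ==
  [11] u=3 | in 0 | out 0 | prev ⊥ | push {4}
  [12] u=5 | in 0 | out 0 | ==
  [13] u=2 | in 0 | out 0 | prev ⊥ | push {0}
  [14] u=4 | in 0 | out 0 | ==
  [15] u=0 | in 0 | out 0 | ==

Converged values:
  [0] 0
  [1] 0
  [2] 0
  [3] 0
  [4] 0
  [5] 0
  [6] 0

0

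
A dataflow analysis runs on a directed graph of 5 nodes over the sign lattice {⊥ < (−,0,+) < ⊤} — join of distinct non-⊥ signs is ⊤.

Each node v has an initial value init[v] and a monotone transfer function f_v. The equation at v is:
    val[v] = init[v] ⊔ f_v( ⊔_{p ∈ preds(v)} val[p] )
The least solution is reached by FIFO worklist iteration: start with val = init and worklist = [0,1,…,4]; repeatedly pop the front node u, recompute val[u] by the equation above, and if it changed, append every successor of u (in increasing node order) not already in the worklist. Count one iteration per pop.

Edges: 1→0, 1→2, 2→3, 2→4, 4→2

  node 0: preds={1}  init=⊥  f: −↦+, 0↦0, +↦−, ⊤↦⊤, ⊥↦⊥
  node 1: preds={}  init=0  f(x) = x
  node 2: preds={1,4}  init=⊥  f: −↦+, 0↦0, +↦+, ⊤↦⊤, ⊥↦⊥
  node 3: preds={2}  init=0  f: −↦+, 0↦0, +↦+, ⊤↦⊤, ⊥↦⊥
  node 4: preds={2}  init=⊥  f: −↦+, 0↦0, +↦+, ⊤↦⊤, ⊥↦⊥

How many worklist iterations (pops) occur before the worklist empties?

6

Iteration log — 6 steps:
  step 1. node 0  ⊔preds=0  new=0  old=⊥  +wl: 
  step 2. node 1  ⊔preds=⊥  new=0  stable
  step 3. node 2  ⊔preds=0  new=0  old=⊥  +wl: 
  step 4. node 3  ⊔preds=0  new=0  stable
  step 5. node 4  ⊔preds=0  new=0  old=⊥  +wl: 2
  step 6. node 2  ⊔preds=0  new=0  stable

Least fixpoint reached:
  node 0: 0
  node 1: 0
  node 2: 0
  node 3: 0
  node 4: 0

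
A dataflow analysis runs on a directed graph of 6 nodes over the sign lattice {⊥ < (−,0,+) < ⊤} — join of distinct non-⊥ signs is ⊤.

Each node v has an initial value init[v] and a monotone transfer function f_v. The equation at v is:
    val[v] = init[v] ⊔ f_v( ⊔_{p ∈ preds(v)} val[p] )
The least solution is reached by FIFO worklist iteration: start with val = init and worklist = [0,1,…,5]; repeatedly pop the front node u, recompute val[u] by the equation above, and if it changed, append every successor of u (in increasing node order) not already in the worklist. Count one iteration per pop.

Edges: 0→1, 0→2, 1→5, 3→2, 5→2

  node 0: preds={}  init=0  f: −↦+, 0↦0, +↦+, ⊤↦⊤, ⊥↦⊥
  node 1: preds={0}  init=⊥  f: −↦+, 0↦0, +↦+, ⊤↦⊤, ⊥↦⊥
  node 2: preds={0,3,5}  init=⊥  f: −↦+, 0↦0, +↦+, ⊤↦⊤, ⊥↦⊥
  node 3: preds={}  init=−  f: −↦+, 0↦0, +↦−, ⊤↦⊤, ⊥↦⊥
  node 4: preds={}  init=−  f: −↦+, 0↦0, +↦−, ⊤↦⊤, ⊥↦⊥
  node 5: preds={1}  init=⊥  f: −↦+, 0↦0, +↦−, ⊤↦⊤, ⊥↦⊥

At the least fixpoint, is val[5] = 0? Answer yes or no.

yes

Worklist (7 pops):
  #1 pop 0: in=⊥ → 0 (no change)
  #2 pop 1: in=0 → 0 (was ⊥); enqueue []
  #3 pop 2: in=⊤ → ⊤ (was ⊥); enqueue []
  #4 pop 3: in=⊥ → − (no change)
  #5 pop 4: in=⊥ → − (no change)
  #6 pop 5: in=0 → 0 (was ⊥); enqueue [2]
  #7 pop 2: in=⊤ → ⊤ (no change)

Fixpoint:
  val[0] = 0
  val[1] = 0
  val[2] = ⊤
  val[3] = −
  val[4] = −
  val[5] = 0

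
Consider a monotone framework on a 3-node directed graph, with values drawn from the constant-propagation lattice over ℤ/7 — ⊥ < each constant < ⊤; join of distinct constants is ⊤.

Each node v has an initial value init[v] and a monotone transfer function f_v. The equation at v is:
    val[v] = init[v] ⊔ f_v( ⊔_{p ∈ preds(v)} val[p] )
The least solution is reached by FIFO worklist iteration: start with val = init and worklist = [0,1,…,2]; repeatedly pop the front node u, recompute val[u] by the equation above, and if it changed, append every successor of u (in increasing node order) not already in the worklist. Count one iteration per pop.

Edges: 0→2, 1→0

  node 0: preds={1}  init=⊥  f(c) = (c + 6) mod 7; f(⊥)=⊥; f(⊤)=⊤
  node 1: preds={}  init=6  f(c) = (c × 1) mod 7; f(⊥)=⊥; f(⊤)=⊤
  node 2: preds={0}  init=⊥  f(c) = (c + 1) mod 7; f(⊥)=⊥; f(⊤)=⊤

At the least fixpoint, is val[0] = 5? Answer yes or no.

Trace (3 dequeues):
  [1] u=0 | in 6 | out 5 | prev ⊥ | push {}
  [2] u=1 | in ⊥ | out 6 | ==
  [3] u=2 | in 5 | out 6 | prev ⊥ | push {}

Converged values:
  [0] 5
  [1] 6
  [2] 6

yes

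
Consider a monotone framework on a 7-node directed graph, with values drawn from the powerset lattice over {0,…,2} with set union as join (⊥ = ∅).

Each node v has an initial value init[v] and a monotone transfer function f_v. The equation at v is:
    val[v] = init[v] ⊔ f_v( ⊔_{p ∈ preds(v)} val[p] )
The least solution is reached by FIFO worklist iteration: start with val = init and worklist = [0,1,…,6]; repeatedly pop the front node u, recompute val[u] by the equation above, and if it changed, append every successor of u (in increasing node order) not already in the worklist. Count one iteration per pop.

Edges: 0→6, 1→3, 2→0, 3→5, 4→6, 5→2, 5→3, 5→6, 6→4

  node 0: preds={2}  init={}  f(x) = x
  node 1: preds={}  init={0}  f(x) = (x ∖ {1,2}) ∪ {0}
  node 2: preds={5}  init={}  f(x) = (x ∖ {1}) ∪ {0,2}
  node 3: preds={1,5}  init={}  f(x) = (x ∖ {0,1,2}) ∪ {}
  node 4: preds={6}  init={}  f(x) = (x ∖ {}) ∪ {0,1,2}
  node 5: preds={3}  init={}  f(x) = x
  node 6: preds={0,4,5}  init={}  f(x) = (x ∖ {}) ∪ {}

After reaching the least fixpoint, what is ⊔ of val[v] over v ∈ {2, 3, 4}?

{0,1,2}

Trace (10 dequeues):
  [1] u=0 | in {} | out {} | ==
  [2] u=1 | in {} | out {0} | ==
  [3] u=2 | in {} | out {0,2} | prev {} | push {0}
  [4] u=3 | in {0} | out {} | ==
  [5] u=4 | in {} | out {0,1,2} | prev {} | push {}
  [6] u=5 | in {} | out {} | ==
  [7] u=6 | in {0,1,2} | out {0,1,2} | prev {} | push {4}
  [8] u=0 | in {0,2} | out {0,2} | prev {} | push {6}
  [9] u=4 | in {0,1,2} | out {0,1,2} | ==
  [10] u=6 | in {0,1,2} | out {0,1,2} | ==

Converged values:
  [0] {0,2}
  [1] {0}
  [2] {0,2}
  [3] {}
  [4] {0,1,2}
  [5] {}
  [6] {0,1,2}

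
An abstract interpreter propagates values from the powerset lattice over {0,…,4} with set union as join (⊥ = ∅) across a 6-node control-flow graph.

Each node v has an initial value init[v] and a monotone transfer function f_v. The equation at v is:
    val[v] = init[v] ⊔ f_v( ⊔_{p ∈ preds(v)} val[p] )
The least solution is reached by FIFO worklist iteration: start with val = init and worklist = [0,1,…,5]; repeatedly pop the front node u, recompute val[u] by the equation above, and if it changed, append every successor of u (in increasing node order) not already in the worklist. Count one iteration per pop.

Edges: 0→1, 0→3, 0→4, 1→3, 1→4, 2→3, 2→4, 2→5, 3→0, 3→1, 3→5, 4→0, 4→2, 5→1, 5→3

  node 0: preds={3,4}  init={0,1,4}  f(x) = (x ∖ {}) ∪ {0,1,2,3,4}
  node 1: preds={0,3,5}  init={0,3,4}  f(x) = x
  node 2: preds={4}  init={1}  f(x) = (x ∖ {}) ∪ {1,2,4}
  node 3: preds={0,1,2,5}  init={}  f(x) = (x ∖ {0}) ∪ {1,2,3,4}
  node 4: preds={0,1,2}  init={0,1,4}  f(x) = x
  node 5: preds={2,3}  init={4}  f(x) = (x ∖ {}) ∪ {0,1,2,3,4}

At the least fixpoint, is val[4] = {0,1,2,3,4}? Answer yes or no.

yes

Iteration log — 12 steps:
  step 1. node 0  ⊔preds={0,1,4}  new={0,1,2,3,4}  old={0,1,4}  +wl: 
  step 2. node 1  ⊔preds={0,1,2,3,4}  new={0,1,2,3,4}  old={0,3,4}  +wl: 
  step 3. node 2  ⊔preds={0,1,4}  new={0,1,2,4}  old={1}  +wl: 
  step 4. node 3  ⊔preds={0,1,2,3,4}  new={1,2,3,4}  old={}  +wl: 0,1
  step 5. node 4  ⊔preds={0,1,2,3,4}  new={0,1,2,3,4}  old={0,1,4}  +wl: 2
  step 6. node 5  ⊔preds={0,1,2,3,4}  new={0,1,2,3,4}  old={4}  +wl: 3
  step 7. node 0  ⊔preds={0,1,2,3,4}  new={0,1,2,3,4}  stable
  step 8. node 1  ⊔preds={0,1,2,3,4}  new={0,1,2,3,4}  stable
  step 9. node 2  ⊔preds={0,1,2,3,4}  new={0,1,2,3,4}  old={0,1,2,4}  +wl: 4,5
  step 10. node 3  ⊔preds={0,1,2,3,4}  new={1,2,3,4}  stable
  step 11. node 4  ⊔preds={0,1,2,3,4}  new={0,1,2,3,4}  stable
  step 12. node 5  ⊔preds={0,1,2,3,4}  new={0,1,2,3,4}  stable

Least fixpoint reached:
  node 0: {0,1,2,3,4}
  node 1: {0,1,2,3,4}
  node 2: {0,1,2,3,4}
  node 3: {1,2,3,4}
  node 4: {0,1,2,3,4}
  node 5: {0,1,2,3,4}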